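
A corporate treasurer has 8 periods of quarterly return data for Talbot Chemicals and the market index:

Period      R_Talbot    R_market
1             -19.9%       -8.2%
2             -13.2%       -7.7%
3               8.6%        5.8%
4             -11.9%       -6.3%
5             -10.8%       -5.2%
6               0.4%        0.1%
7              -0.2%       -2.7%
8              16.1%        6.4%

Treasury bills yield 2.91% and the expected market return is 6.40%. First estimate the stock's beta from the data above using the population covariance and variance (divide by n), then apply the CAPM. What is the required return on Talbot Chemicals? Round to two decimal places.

Mean R_i = (-19.9 − 13.2 + 8.6 − 11.9 − 10.8 + 0.4 − 0.2 + 16.1) / 8 = -3.8625%
Mean R_m = (-8.2 − 7.7 + 5.8 − 6.3 − 5.2 + 0.1 − 2.7 + 6.4) / 8 = -2.2250%
Σ(R_i − R̄_i)(R_m − R̄_m) = 480.6975  ⇒  Cov = 480.6975 / 8 = 60.0872
Σ(R_m − R̄_m)² = 235.5550  ⇒  Var(R_m) = 235.5550 / 8 = 29.4444
β = Cov / Var(R_m) = 60.0872 / 29.4444 = 2.0407
MRP = 6.40% − 2.91% = 3.49%
E(R) = R_f + β × MRP = 2.91% + 2.0407 × 3.49% = 10.03%

10.03%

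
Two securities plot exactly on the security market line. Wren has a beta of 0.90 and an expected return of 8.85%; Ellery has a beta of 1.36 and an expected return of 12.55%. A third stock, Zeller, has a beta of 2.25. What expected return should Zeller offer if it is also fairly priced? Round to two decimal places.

19.71%

MRP (SML slope) = (12.55% − 8.85%) / (1.36 − 0.90) = 3.70% / 0.46 = 8.0435%
R_f (intercept) = 8.85% − 0.90 × 8.0435% = 1.6109%
E(R_Zeller) = R_f + β × MRP = 1.6109% + 2.25 × 8.0435% = 19.71%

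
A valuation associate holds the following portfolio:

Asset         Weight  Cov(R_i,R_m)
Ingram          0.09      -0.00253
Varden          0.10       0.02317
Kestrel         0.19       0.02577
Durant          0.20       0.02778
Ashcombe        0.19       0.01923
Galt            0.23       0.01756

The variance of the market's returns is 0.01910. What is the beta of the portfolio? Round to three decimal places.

β_Ingram = -0.00253 / 0.01910 = -0.1325
β_Varden = 0.02317 / 0.01910 = 1.2131
β_Kestrel = 0.02577 / 0.01910 = 1.3492
β_Durant = 0.02778 / 0.01910 = 1.4545
β_Ashcombe = 0.01923 / 0.01910 = 1.0068
β_Galt = 0.01756 / 0.01910 = 0.9194
β_P = Σ w_i β_i = 0.09×-0.1325 + 0.10×1.2131 + 0.19×1.3492 + 0.20×1.4545 + 0.19×1.0068 + 0.23×0.9194 = 1.0594

1.059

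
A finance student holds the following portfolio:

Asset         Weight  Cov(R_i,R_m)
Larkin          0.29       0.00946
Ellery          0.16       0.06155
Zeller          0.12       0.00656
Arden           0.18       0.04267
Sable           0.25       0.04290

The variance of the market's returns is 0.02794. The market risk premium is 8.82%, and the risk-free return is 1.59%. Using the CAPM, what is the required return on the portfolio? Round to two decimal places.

β_Larkin = 0.00946 / 0.02794 = 0.3386
β_Ellery = 0.06155 / 0.02794 = 2.2029
β_Zeller = 0.00656 / 0.02794 = 0.2348
β_Arden = 0.04267 / 0.02794 = 1.5272
β_Sable = 0.04290 / 0.02794 = 1.5354
β_P = Σ w_i β_i = 0.29×0.3386 + 0.16×2.2029 + 0.12×0.2348 + 0.18×1.5272 + 0.25×1.5354 = 1.1376
E(R_P) = R_f + β_P × MRP = 1.59% + 1.1376 × 8.82% = 11.62%

11.62%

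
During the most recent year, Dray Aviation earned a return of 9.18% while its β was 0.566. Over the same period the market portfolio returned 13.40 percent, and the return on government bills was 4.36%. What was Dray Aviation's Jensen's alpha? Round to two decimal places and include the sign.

Market excess return = 13.40% − 4.36% = 9.04%
CAPM benchmark = R_f + β(R_m − R_f) = 4.36% + 0.566 × 9.04% = 9.47664%
α = actual − benchmark = 9.18% − 9.47664% = -0.30%

-0.30%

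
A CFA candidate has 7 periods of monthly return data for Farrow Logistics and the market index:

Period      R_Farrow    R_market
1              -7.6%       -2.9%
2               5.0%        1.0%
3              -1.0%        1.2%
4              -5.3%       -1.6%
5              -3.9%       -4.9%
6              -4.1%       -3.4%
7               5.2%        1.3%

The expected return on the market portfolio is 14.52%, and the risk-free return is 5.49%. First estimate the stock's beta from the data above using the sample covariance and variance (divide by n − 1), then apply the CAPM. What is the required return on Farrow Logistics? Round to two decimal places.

Mean R_i = (-7.6 + 5.0 − 1.0 − 5.3 − 3.9 − 4.1 + 5.2) / 7 = -1.6714%
Mean R_m = (-2.9 + 1.0 + 1.2 − 1.6 − 4.9 − 3.4 + 1.3) / 7 = -1.3286%
Σ(R_i − R̄_i)(R_m − R̄_m) = 58.5857  ⇒  Cov = 58.5857 / 6 = 9.7643
Σ(R_m − R̄_m)² = 38.3143  ⇒  Var(R_m) = 38.3143 / 6 = 6.3857
β = Cov / Var(R_m) = 9.7643 / 6.3857 = 1.5291
MRP = 14.52% − 5.49% = 9.03%
E(R) = R_f + β × MRP = 5.49% + 1.5291 × 9.03% = 19.30%

19.30%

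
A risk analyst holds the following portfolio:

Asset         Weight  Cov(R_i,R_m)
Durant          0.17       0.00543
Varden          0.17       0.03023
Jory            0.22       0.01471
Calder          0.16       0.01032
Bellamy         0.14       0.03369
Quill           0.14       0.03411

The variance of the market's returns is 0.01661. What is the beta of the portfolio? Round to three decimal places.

β_Durant = 0.00543 / 0.01661 = 0.3269
β_Varden = 0.03023 / 0.01661 = 1.8200
β_Jory = 0.01471 / 0.01661 = 0.8856
β_Calder = 0.01032 / 0.01661 = 0.6213
β_Bellamy = 0.03369 / 0.01661 = 2.0283
β_Quill = 0.03411 / 0.01661 = 2.0536
β_P = Σ w_i β_i = 0.17×0.3269 + 0.17×1.8200 + 0.22×0.8856 + 0.16×0.6213 + 0.14×2.0283 + 0.14×2.0536 = 1.2307

1.231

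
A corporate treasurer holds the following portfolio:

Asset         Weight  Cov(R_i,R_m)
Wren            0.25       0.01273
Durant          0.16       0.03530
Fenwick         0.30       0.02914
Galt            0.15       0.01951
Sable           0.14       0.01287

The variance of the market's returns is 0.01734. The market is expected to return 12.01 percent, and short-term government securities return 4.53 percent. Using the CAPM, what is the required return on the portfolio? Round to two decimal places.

β_Wren = 0.01273 / 0.01734 = 0.7341
β_Durant = 0.03530 / 0.01734 = 2.0358
β_Fenwick = 0.02914 / 0.01734 = 1.6805
β_Galt = 0.01951 / 0.01734 = 1.1251
β_Sable = 0.01287 / 0.01734 = 0.7422
β_P = Σ w_i β_i = 0.25×0.7341 + 0.16×2.0358 + 0.30×1.6805 + 0.15×1.1251 + 0.14×0.7422 = 1.2861
MRP = 12.01% − 4.53% = 7.48%
E(R_P) = R_f + β_P × MRP = 4.53% + 1.2861 × 7.48% = 14.15%

14.15%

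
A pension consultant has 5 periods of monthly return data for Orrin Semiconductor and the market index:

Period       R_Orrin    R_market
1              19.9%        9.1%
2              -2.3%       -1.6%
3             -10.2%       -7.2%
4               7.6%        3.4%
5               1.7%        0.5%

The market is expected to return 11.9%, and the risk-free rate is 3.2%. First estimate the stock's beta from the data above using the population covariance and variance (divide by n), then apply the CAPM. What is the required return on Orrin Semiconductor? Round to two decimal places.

Mean R_i = (19.9 − 2.3 − 10.2 + 7.6 + 1.7) / 5 = 3.3400%
Mean R_m = (9.1 − 1.6 − 7.2 + 3.4 + 0.5) / 5 = 0.8400%
Σ(R_i − R̄_i)(R_m − R̄_m) = 270.8720  ⇒  Cov = 270.8720 / 5 = 54.1744
Σ(R_m − R̄_m)² = 145.4920  ⇒  Var(R_m) = 145.4920 / 5 = 29.0984
β = Cov / Var(R_m) = 54.1744 / 29.0984 = 1.8618
MRP = 11.9% − 3.2% = 8.70%
E(R) = R_f + β × MRP = 3.2% + 1.8618 × 8.7% = 19.40%

19.40%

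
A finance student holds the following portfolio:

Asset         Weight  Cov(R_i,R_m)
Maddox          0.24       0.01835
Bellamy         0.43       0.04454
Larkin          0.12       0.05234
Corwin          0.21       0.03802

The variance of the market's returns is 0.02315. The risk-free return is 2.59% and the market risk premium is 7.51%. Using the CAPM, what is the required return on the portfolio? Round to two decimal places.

β_Maddox = 0.01835 / 0.02315 = 0.7927
β_Bellamy = 0.04454 / 0.02315 = 1.9240
β_Larkin = 0.05234 / 0.02315 = 2.2609
β_Corwin = 0.03802 / 0.02315 = 1.6423
β_P = Σ w_i β_i = 0.24×0.7927 + 0.43×1.9240 + 0.12×2.2609 + 0.21×1.6423 = 1.6338
E(R_P) = R_f + β_P × MRP = 2.59% + 1.6338 × 7.51% = 14.86%

14.86%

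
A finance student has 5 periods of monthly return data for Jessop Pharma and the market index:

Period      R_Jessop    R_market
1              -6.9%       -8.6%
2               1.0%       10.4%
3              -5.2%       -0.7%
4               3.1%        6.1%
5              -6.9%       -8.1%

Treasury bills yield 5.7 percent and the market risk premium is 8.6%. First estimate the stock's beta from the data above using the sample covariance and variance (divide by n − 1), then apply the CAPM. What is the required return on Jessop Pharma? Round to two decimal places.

10.09%

Mean R_i = (-6.9 + 1.0 − 5.2 + 3.1 − 6.9) / 5 = -2.9800%
Mean R_m = (-8.6 + 10.4 − 0.7 + 6.1 − 8.1) / 5 = -0.1800%
Σ(R_i − R̄_i)(R_m − R̄_m) = 145.4980  ⇒  Cov = 145.4980 / 4 = 36.3745
Σ(R_m − R̄_m)² = 285.2680  ⇒  Var(R_m) = 285.2680 / 4 = 71.3170
β = Cov / Var(R_m) = 36.3745 / 71.3170 = 0.5100
E(R) = R_f + β × MRP = 5.7% + 0.5100 × 8.6% = 10.09%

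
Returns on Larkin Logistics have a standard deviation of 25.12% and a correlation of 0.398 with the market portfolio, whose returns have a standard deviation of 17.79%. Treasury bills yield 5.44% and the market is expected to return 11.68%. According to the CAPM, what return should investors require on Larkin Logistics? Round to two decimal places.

8.95%

β = ρ × σ_i / σ_m = 0.398 × 25.12% / 17.79% = 0.5620
MRP = 11.68% − 5.44% = 6.24%
E(R) = 5.44% + 0.5620 × 6.24% = 8.95%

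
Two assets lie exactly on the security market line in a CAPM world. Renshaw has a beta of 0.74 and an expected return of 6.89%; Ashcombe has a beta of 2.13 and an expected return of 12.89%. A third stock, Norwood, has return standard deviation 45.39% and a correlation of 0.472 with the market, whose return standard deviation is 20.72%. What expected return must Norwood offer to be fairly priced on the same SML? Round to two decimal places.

8.16%

MRP = (12.89% − 6.89%) / (2.13 − 0.74) = 4.3165%
R_f = 6.89% − 0.74 × 4.3165% = 3.6958%
β_Norwood = ρ·σ_i/σ_m = 0.472 × 45.39 / 20.72 = 1.0340
E(R_Norwood) = R_f + β × MRP = 3.6958% + 1.0340 × 4.3165% = 8.16%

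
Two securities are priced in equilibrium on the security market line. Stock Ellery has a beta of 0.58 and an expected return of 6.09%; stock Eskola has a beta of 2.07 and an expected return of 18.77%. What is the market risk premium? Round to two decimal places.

8.51%

Both satisfy E(R) = R_f + β·MRP, so the slope of the SML is
MRP = (18.77% − 6.09%) / (2.07 − 0.58) = 12.68% / 1.49 = 8.5101%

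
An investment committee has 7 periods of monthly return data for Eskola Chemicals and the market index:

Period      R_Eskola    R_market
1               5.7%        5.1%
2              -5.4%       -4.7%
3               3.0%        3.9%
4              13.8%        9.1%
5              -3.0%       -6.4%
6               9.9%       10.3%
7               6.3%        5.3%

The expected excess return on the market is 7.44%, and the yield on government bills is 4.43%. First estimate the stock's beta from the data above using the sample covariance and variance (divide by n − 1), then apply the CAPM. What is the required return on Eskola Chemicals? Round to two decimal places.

Mean R_i = (5.7 − 5.4 + 3.0 + 13.8 − 3.0 + 9.9 + 6.3) / 7 = 4.3286%
Mean R_m = (5.1 − 4.7 + 3.9 + 9.1 − 6.4 + 10.3 + 5.3) / 7 = 3.2286%
Σ(R_i − R̄_i)(R_m − R̄_m) = 248.4643  ⇒  Cov = 248.4643 / 6 = 41.4107
Σ(R_m − R̄_m)² = 248.2943  ⇒  Var(R_m) = 248.2943 / 6 = 41.3824
β = Cov / Var(R_m) = 41.4107 / 41.3824 = 1.0007
E(R) = R_f + β × MRP = 4.43% + 1.0007 × 7.44% = 11.88%

11.88%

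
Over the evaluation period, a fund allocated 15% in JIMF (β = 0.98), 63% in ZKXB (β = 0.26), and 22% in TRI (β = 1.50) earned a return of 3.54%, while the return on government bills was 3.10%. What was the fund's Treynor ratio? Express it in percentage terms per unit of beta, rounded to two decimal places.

0.69%

β_P = 0.15×0.98 + 0.63×0.26 + 0.22×1.50 = 0.6408
Treynor = (R_P − R_f) / β_P = (3.54% − 3.10%) / 0.6408 = 0.44% / 0.6408 = 0.69%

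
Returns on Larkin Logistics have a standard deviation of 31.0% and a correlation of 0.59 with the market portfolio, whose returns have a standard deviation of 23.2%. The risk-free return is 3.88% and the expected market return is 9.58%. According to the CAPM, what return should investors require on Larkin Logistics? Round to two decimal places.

β = ρ × σ_i / σ_m = 0.59 × 31.0% / 23.2% = 0.7884
MRP = 9.58% − 3.88% = 5.70%
E(R) = 3.88% + 0.7884 × 5.70% = 8.37%

8.37%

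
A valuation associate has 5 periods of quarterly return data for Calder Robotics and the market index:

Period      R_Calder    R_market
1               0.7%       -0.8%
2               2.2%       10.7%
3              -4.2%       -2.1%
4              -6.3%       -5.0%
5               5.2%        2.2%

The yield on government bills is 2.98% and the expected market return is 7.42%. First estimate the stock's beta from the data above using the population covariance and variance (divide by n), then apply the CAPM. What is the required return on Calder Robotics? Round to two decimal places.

Mean R_i = (0.7 + 2.2 − 4.2 − 6.3 + 5.2) / 5 = -0.4800%
Mean R_m = (-0.8 + 10.7 − 2.1 − 5.0 + 2.2) / 5 = 1.0000%
Σ(R_i − R̄_i)(R_m − R̄_m) = 77.1400  ⇒  Cov = 77.1400 / 5 = 15.4280
Σ(R_m − R̄_m)² = 144.3800  ⇒  Var(R_m) = 144.3800 / 5 = 28.8760
β = Cov / Var(R_m) = 15.4280 / 28.8760 = 0.5343
MRP = 7.42% − 2.98% = 4.44%
E(R) = R_f + β × MRP = 2.98% + 0.5343 × 4.44% = 5.35%

5.35%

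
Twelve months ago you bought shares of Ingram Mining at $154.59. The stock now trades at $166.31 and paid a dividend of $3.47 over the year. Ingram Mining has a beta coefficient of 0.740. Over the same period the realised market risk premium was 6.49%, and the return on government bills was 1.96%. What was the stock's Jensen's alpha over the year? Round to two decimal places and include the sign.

Realised HPR = (P1 + D1 − P0) / P0 = (166.31 + 3.47 − 154.59) / 154.59 = 15.19 / 154.59 = 9.8260%
CAPM required = R_f + β·MRP = 1.96% + 0.740 × 6.49% = 6.76260%
α = realised − required = 9.8260% − 6.76260% = +3.06%

+3.06%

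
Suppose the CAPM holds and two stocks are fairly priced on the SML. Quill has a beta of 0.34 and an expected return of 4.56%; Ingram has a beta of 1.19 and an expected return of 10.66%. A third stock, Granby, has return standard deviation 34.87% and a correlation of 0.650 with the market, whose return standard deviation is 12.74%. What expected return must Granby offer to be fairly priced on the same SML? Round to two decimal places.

14.89%

MRP = (10.66% − 4.56%) / (1.19 − 0.34) = 7.1765%
R_f = 4.56% − 0.34 × 7.1765% = 2.1200%
β_Granby = ρ·σ_i/σ_m = 0.650 × 34.87 / 12.74 = 1.7791
E(R_Granby) = R_f + β × MRP = 2.1200% + 1.7791 × 7.1765% = 14.89%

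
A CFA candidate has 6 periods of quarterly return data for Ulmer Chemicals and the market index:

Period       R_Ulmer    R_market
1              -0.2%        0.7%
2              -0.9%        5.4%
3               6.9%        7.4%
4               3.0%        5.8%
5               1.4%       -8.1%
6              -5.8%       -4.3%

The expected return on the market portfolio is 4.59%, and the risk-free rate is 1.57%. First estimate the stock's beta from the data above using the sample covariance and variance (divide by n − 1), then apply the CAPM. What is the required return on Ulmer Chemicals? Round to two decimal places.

Mean R_i = (-0.2 − 0.9 + 6.9 + 3.0 + 1.4 − 5.8) / 6 = 0.7333%
Mean R_m = (0.7 + 5.4 + 7.4 + 5.8 − 8.1 − 4.3) / 6 = 1.1500%
Σ(R_i − R̄_i)(R_m − R̄_m) = 72.0000  ⇒  Cov = 72.0000 / 5 = 14.4000
Σ(R_m − R̄_m)² = 194.2150  ⇒  Var(R_m) = 194.2150 / 5 = 38.8430
β = Cov / Var(R_m) = 14.4000 / 38.8430 = 0.3707
MRP = 4.59% − 1.57% = 3.02%
E(R) = R_f + β × MRP = 1.57% + 0.3707 × 3.02% = 2.69%

2.69%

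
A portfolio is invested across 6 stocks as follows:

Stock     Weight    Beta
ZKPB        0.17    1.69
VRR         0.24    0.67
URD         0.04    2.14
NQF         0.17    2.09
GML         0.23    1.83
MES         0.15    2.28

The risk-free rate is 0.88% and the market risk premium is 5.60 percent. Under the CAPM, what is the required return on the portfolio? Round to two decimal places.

10.13%

β_P = Σ w_i β_i = 0.17×1.69 + 0.24×0.67 + 0.04×2.14 + 0.17×2.09 + 0.23×1.83 + 0.15×2.28 = 1.6519
E(R_P) = R_f + β_P × MRP = 0.88% + 1.6519 × 5.60% = 10.13%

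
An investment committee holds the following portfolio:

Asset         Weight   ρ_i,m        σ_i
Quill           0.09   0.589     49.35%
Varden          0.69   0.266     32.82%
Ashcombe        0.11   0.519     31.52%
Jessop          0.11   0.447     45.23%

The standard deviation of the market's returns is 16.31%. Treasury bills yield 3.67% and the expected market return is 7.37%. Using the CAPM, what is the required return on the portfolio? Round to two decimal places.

β_Quill = 0.589 × 49.35% / 16.31% = 1.7822
β_Varden = 0.266 × 32.82% / 16.31% = 0.5353
β_Ashcombe = 0.519 × 31.52% / 16.31% = 1.0030
β_Jessop = 0.447 × 45.23% / 16.31% = 1.2396
β_P = Σ w_i β_i = 0.09×1.7822 + 0.69×0.5353 + 0.11×1.0030 + 0.11×1.2396 = 0.7764
MRP = 7.37% − 3.67% = 3.70%
E(R_P) = R_f + β_P × MRP = 3.67% + 0.7764 × 3.70% = 6.54%

6.54%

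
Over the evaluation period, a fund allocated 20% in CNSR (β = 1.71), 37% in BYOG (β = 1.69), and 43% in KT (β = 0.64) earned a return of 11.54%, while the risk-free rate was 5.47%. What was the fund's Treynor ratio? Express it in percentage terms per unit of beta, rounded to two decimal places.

β_P = 0.20×1.71 + 0.37×1.69 + 0.43×0.64 = 1.2425
Treynor = (R_P − R_f) / β_P = (11.54% − 5.47%) / 1.2425 = 6.07% / 1.2425 = 4.89%

4.89%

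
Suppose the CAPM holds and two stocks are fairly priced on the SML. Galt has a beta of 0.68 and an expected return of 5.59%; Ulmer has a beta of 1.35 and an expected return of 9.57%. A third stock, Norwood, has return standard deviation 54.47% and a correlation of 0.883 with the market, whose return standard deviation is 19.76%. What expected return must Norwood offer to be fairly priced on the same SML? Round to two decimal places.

MRP = (9.57% − 5.59%) / (1.35 − 0.68) = 5.9403%
R_f = 5.59% − 0.68 × 5.9403% = 1.5506%
β_Norwood = ρ·σ_i/σ_m = 0.883 × 54.47 / 19.76 = 2.4341
E(R_Norwood) = R_f + β × MRP = 1.5506% + 2.4341 × 5.9403% = 16.01%

16.01%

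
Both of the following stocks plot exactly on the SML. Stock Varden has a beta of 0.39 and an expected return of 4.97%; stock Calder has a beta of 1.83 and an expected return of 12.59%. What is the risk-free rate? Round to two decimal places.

2.91%

Both satisfy E(R) = R_f + β·MRP, so the slope of the SML is
MRP = (12.59% − 4.97%) / (1.83 − 0.39) = 7.62% / 1.44 = 5.2917%
R_f = E(R_Varden) − β_Varden·MRP = 4.97% − 0.39 × 5.2917% = 2.9062%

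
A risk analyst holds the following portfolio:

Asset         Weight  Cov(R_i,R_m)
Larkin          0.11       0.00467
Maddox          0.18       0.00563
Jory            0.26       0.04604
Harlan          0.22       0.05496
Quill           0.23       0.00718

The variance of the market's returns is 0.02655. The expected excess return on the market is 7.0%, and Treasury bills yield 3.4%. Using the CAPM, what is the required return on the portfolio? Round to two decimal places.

β_Larkin = 0.00467 / 0.02655 = 0.1759
β_Maddox = 0.00563 / 0.02655 = 0.2121
β_Jory = 0.04604 / 0.02655 = 1.7341
β_Harlan = 0.05496 / 0.02655 = 2.0701
β_Quill = 0.00718 / 0.02655 = 0.2704
β_P = Σ w_i β_i = 0.11×0.1759 + 0.18×0.2121 + 0.26×1.7341 + 0.22×2.0701 + 0.23×0.2704 = 1.0260
E(R_P) = R_f + β_P × MRP = 3.4% + 1.0260 × 7.0% = 10.58%

10.58%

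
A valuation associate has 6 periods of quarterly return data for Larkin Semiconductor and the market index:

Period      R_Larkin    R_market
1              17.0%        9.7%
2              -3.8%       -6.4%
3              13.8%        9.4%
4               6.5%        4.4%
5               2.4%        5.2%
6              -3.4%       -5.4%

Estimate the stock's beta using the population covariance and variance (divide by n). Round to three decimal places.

Mean R_i = (17.0 − 3.8 + 13.8 + 6.5 + 2.4 − 3.4) / 6 = 5.4167%
Mean R_m = (9.7 − 6.4 + 9.4 + 4.4 + 5.2 − 5.4) / 6 = 2.8167%
Σ(R_i − R̄_i)(R_m − R̄_m) = 286.8383  ⇒  Cov = 286.8383 / 6 = 47.8064
Σ(R_m − R̄_m)² = 251.3683  ⇒  Var(R_m) = 251.3683 / 6 = 41.8947
β = Cov / Var(R_m) = 47.8064 / 41.8947 = 1.1411

1.141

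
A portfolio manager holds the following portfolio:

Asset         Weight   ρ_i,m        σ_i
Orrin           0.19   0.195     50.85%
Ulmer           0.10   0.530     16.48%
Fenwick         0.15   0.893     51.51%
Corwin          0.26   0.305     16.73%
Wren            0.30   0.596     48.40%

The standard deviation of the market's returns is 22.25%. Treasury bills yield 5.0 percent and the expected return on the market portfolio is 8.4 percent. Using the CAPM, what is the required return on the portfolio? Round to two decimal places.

8.00%

β_Orrin = 0.195 × 50.85% / 22.25% = 0.4457
β_Ulmer = 0.530 × 16.48% / 22.25% = 0.3926
β_Fenwick = 0.893 × 51.51% / 22.25% = 2.0673
β_Corwin = 0.305 × 16.73% / 22.25% = 0.2293
β_Wren = 0.596 × 48.40% / 22.25% = 1.2965
β_P = Σ w_i β_i = 0.19×0.4457 + 0.10×0.3926 + 0.15×2.0673 + 0.26×0.2293 + 0.30×1.2965 = 0.8826
MRP = 8.4% − 5.0% = 3.40%
E(R_P) = R_f + β_P × MRP = 5.0% + 0.8826 × 3.4% = 8.00%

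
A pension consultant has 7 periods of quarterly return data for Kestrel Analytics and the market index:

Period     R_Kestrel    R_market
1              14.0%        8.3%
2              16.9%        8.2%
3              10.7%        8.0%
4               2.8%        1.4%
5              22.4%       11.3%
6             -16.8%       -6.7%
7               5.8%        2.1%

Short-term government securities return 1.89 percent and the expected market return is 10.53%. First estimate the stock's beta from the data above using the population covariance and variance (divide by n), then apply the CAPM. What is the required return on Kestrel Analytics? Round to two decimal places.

19.47%

Mean R_i = (14.0 + 16.9 + 10.7 + 2.8 + 22.4 − 16.8 + 5.8) / 7 = 7.9714%
Mean R_m = (8.3 + 8.2 + 8.0 + 1.4 + 11.3 − 6.7 + 2.1) / 7 = 4.6571%
Σ(R_i − R̄_i)(R_m − R̄_m) = 462.2914  ⇒  Cov = 462.2914 / 7 = 66.0416
Σ(R_m − R̄_m)² = 227.2571  ⇒  Var(R_m) = 227.2571 / 7 = 32.4653
β = Cov / Var(R_m) = 66.0416 / 32.4653 = 2.0342
MRP = 10.53% − 1.89% = 8.64%
E(R) = R_f + β × MRP = 1.89% + 2.0342 × 8.64% = 19.47%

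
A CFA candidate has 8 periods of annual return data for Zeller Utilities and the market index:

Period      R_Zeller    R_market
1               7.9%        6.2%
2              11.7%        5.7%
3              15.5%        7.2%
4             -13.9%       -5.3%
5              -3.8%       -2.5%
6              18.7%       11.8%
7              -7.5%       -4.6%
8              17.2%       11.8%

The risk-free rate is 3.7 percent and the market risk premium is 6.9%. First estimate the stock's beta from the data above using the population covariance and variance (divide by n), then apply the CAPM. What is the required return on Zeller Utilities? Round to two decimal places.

Mean R_i = (7.9 + 11.7 + 15.5 − 13.9 − 3.8 + 18.7 − 7.5 + 17.2) / 8 = 5.7250%
Mean R_m = (6.2 + 5.7 + 7.2 − 5.3 − 2.5 + 11.8 − 4.6 + 11.8) / 8 = 3.7875%
Σ(R_i − R̄_i)(R_m − R̄_m) = 595.0925  ⇒  Cov = 595.0925 / 8 = 74.3866
Σ(R_m − R̄_m)² = 341.9888  ⇒  Var(R_m) = 341.9888 / 8 = 42.7486
β = Cov / Var(R_m) = 74.3866 / 42.7486 = 1.7401
E(R) = R_f + β × MRP = 3.7% + 1.7401 × 6.9% = 15.71%

15.71%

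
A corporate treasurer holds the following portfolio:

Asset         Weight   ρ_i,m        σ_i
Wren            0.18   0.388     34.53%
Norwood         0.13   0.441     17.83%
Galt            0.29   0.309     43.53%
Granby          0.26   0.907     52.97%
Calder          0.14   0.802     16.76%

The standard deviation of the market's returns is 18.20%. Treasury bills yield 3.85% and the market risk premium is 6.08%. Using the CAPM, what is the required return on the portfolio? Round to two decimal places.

11.10%

β_Wren = 0.388 × 34.53% / 18.20% = 0.7361
β_Norwood = 0.441 × 17.83% / 18.20% = 0.4320
β_Galt = 0.309 × 43.53% / 18.20% = 0.7391
β_Granby = 0.907 × 52.97% / 18.20% = 2.6398
β_Calder = 0.802 × 16.76% / 18.20% = 0.7385
β_P = Σ w_i β_i = 0.18×0.7361 + 0.13×0.4320 + 0.29×0.7391 + 0.26×2.6398 + 0.14×0.7385 = 1.1927
E(R_P) = R_f + β_P × MRP = 3.85% + 1.1927 × 6.08% = 11.10%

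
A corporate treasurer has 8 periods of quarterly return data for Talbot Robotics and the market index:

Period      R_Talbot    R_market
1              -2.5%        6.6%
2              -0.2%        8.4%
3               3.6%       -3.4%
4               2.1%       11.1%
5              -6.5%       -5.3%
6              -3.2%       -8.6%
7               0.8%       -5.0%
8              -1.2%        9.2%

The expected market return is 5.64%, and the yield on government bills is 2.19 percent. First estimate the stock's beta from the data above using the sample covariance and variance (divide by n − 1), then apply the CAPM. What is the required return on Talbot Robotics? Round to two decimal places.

2.59%

Mean R_i = (-2.5 − 0.2 + 3.6 + 2.1 − 6.5 − 3.2 + 0.8 − 1.2) / 8 = -0.8875%
Mean R_m = (6.6 + 8.4 − 3.4 + 11.1 − 5.3 − 8.6 − 5.0 + 9.2) / 8 = 1.6250%
Σ(R_i − R̄_i)(R_m − R̄_m) = 51.3575  ⇒  Cov = 51.3575 / 7 = 7.3368
Σ(R_m − R̄_m)² = 439.4550  ⇒  Var(R_m) = 439.4550 / 7 = 62.7793
β = Cov / Var(R_m) = 7.3368 / 62.7793 = 0.1169
MRP = 5.64% − 2.19% = 3.45%
E(R) = R_f + β × MRP = 2.19% + 0.1169 × 3.45% = 2.59%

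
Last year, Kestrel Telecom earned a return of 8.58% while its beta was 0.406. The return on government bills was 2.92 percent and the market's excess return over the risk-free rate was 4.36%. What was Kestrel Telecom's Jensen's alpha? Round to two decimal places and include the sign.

CAPM benchmark = R_f + β(R_m − R_f) = 2.92% + 0.406 × 4.36% = 4.69016%
α = actual − benchmark = 8.58% − 4.69016% = +3.89%

+3.89%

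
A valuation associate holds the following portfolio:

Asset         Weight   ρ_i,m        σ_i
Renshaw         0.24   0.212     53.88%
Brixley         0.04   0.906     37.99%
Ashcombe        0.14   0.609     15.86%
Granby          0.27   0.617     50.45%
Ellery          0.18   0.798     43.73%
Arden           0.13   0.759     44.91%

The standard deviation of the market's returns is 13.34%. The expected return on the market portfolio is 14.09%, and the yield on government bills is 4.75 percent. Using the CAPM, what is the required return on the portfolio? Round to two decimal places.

β_Renshaw = 0.212 × 53.88% / 13.34% = 0.8563
β_Brixley = 0.906 × 37.99% / 13.34% = 2.5801
β_Ashcombe = 0.609 × 15.86% / 13.34% = 0.7240
β_Granby = 0.617 × 50.45% / 13.34% = 2.3334
β_Ellery = 0.798 × 43.73% / 13.34% = 2.6159
β_Arden = 0.759 × 44.91% / 13.34% = 2.5552
β_P = Σ w_i β_i = 0.24×0.8563 + 0.04×2.5801 + 0.14×0.7240 + 0.27×2.3334 + 0.18×2.6159 + 0.13×2.5552 = 1.8431
MRP = 14.09% − 4.75% = 9.34%
E(R_P) = R_f + β_P × MRP = 4.75% + 1.8431 × 9.34% = 21.96%

21.96%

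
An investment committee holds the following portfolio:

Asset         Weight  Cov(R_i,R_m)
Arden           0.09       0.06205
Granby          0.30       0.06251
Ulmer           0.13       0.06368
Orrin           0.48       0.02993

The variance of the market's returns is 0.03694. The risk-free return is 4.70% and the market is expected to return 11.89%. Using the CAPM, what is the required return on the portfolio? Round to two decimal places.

13.84%

β_Arden = 0.06205 / 0.03694 = 1.6798
β_Granby = 0.06251 / 0.03694 = 1.6922
β_Ulmer = 0.06368 / 0.03694 = 1.7239
β_Orrin = 0.02993 / 0.03694 = 0.8102
β_P = Σ w_i β_i = 0.09×1.6798 + 0.30×1.6922 + 0.13×1.7239 + 0.48×0.8102 = 1.2718
MRP = 11.89% − 4.70% = 7.19%
E(R_P) = R_f + β_P × MRP = 4.70% + 1.2718 × 7.19% = 13.84%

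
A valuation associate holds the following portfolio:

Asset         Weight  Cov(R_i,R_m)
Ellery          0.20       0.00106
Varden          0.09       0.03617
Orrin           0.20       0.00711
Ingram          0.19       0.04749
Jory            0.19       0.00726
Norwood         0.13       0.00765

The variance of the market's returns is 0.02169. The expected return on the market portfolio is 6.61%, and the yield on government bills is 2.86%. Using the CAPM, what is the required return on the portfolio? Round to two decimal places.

β_Ellery = 0.00106 / 0.02169 = 0.0489
β_Varden = 0.03617 / 0.02169 = 1.6676
β_Orrin = 0.00711 / 0.02169 = 0.3278
β_Ingram = 0.04749 / 0.02169 = 2.1895
β_Jory = 0.00726 / 0.02169 = 0.3347
β_Norwood = 0.00765 / 0.02169 = 0.3527
β_P = Σ w_i β_i = 0.20×0.0489 + 0.09×1.6676 + 0.20×0.3278 + 0.19×2.1895 + 0.19×0.3347 + 0.13×0.3527 = 0.7509
MRP = 6.61% − 2.86% = 3.75%
E(R_P) = R_f + β_P × MRP = 2.86% + 0.7509 × 3.75% = 5.68%

5.68%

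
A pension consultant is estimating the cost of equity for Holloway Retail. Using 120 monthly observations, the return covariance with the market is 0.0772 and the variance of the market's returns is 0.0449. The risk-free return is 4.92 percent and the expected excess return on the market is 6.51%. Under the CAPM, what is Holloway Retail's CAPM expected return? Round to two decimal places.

16.11%

β = Cov(R_i, R_m) / Var(R_m) = 0.0772 / 0.0449 = 1.7194
E(R) = R_f + β × MRP = 4.92% + 1.7194 × 6.51% = 16.11%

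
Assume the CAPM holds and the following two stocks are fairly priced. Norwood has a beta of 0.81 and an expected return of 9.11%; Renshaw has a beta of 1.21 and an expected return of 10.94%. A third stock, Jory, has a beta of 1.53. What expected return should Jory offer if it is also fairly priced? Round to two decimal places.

12.40%

MRP (SML slope) = (10.94% − 9.11%) / (1.21 − 0.81) = 1.83% / 0.40 = 4.5750%
R_f (intercept) = 9.11% − 0.81 × 4.5750% = 5.4043%
E(R_Jory) = R_f + β × MRP = 5.4043% + 1.53 × 4.5750% = 12.40%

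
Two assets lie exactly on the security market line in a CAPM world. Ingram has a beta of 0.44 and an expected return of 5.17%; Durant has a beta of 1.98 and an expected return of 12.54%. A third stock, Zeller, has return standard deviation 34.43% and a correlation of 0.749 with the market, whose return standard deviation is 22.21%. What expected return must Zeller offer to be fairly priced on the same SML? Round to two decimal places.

MRP = (12.54% − 5.17%) / (1.98 − 0.44) = 4.7857%
R_f = 5.17% − 0.44 × 4.7857% = 3.0643%
β_Zeller = ρ·σ_i/σ_m = 0.749 × 34.43 / 22.21 = 1.1611
E(R_Zeller) = R_f + β × MRP = 3.0643% + 1.1611 × 4.7857% = 8.62%

8.62%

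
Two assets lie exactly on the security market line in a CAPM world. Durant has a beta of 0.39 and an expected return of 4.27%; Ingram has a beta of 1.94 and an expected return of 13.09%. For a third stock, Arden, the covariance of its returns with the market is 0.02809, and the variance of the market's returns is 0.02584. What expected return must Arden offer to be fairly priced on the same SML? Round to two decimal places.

MRP = (13.09% − 4.27%) / (1.94 − 0.39) = 5.6903%
R_f = 4.27% − 0.39 × 5.6903% = 2.0508%
β_Arden = Cov / Var(R_m) = 0.02809 / 0.02584 = 1.0871
E(R_Arden) = R_f + β × MRP = 2.0508% + 1.0871 × 5.6903% = 8.24%

8.24%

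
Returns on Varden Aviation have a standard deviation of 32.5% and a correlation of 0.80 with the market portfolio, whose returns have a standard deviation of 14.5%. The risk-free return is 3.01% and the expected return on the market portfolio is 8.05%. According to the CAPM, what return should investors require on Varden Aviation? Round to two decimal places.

β = ρ × σ_i / σ_m = 0.80 × 32.5% / 14.5% = 1.7931
MRP = 8.05% − 3.01% = 5.04%
E(R) = 3.01% + 1.7931 × 5.04% = 12.05%

12.05%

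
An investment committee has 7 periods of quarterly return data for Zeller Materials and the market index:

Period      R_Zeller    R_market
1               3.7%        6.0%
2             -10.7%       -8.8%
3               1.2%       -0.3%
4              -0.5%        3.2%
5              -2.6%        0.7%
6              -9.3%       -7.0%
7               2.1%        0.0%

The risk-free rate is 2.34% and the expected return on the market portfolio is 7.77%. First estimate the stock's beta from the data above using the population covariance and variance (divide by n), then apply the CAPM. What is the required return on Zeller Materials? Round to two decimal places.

Mean R_i = (3.7 − 10.7 + 1.2 − 0.5 − 2.6 − 9.3 + 2.1) / 7 = -2.3000%
Mean R_m = (6.0 − 8.8 − 0.3 + 3.2 + 0.7 − 7.0 + 0.0) / 7 = -0.8857%
Σ(R_i − R̄_i)(R_m − R̄_m) = 163.4200  ⇒  Cov = 163.4200 / 7 = 23.3457
Σ(R_m − R̄_m)² = 167.7686  ⇒  Var(R_m) = 167.7686 / 7 = 23.9669
β = Cov / Var(R_m) = 23.3457 / 23.9669 = 0.9741
MRP = 7.77% − 2.34% = 5.43%
E(R) = R_f + β × MRP = 2.34% + 0.9741 × 5.43% = 7.63%

7.63%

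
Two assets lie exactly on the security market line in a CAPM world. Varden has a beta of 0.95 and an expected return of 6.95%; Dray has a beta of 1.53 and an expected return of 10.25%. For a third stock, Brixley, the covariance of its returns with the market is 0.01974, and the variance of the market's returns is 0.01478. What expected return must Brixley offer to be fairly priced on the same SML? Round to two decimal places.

9.14%

MRP = (10.25% − 6.95%) / (1.53 − 0.95) = 5.6897%
R_f = 6.95% − 0.95 × 5.6897% = 1.5448%
β_Brixley = Cov / Var(R_m) = 0.01974 / 0.01478 = 1.3356
E(R_Brixley) = R_f + β × MRP = 1.5448% + 1.3356 × 5.6897% = 9.14%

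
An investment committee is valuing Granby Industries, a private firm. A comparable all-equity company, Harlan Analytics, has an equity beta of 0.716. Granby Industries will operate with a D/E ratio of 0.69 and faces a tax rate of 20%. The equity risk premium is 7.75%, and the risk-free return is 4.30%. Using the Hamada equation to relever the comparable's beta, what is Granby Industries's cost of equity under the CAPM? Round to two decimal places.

12.91%

β_L = β_U × [1 + (1 − t)(D/E)] = 0.716 × [1 + (1 − 0.20) × 0.69]
    = 0.716 × [1 + 0.80 × 0.69] = 0.716 × 1.5520 = 1.1112
E(R) = R_f + β_L × MRP = 4.30% + 1.1112 × 7.75% = 12.91%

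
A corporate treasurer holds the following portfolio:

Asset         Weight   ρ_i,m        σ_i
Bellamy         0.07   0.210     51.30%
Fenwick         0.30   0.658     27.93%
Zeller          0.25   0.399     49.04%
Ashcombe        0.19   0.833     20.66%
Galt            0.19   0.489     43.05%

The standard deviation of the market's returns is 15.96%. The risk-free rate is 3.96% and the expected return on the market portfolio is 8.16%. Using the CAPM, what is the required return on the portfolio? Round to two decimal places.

8.81%

β_Bellamy = 0.210 × 51.30% / 15.96% = 0.6750
β_Fenwick = 0.658 × 27.93% / 15.96% = 1.1515
β_Zeller = 0.399 × 49.04% / 15.96% = 1.2260
β_Ashcombe = 0.833 × 20.66% / 15.96% = 1.0783
β_Galt = 0.489 × 43.05% / 15.96% = 1.3190
β_P = Σ w_i β_i = 0.07×0.6750 + 0.30×1.1515 + 0.25×1.2260 + 0.19×1.0783 + 0.19×1.3190 = 1.1547
MRP = 8.16% − 3.96% = 4.20%
E(R_P) = R_f + β_P × MRP = 3.96% + 1.1547 × 4.20% = 8.81%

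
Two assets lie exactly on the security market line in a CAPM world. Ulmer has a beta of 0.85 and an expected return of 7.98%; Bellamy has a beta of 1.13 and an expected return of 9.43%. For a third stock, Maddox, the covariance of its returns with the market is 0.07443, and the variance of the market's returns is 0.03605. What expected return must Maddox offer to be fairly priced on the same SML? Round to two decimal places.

MRP = (9.43% − 7.98%) / (1.13 − 0.85) = 5.1786%
R_f = 7.98% − 0.85 × 5.1786% = 3.5782%
β_Maddox = Cov / Var(R_m) = 0.07443 / 0.03605 = 2.0646
E(R_Maddox) = R_f + β × MRP = 3.5782% + 2.0646 × 5.1786% = 14.27%

14.27%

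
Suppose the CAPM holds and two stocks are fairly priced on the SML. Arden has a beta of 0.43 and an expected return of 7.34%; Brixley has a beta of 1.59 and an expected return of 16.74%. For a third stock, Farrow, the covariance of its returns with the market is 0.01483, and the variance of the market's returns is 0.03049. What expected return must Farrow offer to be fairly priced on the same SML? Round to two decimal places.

MRP = (16.74% − 7.34%) / (1.59 − 0.43) = 8.1034%
R_f = 7.34% − 0.43 × 8.1034% = 3.8555%
β_Farrow = Cov / Var(R_m) = 0.01483 / 0.03049 = 0.4864
E(R_Farrow) = R_f + β × MRP = 3.8555% + 0.4864 × 8.1034% = 7.80%

7.80%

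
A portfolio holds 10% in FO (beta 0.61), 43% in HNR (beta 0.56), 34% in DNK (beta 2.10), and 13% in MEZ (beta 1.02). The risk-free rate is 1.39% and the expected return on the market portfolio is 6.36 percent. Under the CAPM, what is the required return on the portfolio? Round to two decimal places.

7.10%

β_P = Σ w_i β_i = 0.10×0.61 + 0.43×0.56 + 0.34×2.10 + 0.13×1.02 = 1.1484
MRP = 6.36% − 1.39% = 4.97%
E(R_P) = R_f + β_P × MRP = 1.39% + 1.1484 × 4.97% = 7.10%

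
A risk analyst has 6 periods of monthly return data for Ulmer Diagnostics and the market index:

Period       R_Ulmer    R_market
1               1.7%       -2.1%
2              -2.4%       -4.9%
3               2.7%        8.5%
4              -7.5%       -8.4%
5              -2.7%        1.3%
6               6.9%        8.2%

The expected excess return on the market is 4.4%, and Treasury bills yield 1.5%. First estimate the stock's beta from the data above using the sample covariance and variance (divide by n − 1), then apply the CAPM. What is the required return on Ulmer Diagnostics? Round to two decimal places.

Mean R_i = (1.7 − 2.4 + 2.7 − 7.5 − 2.7 + 6.9) / 6 = -0.2167%
Mean R_m = (-2.1 − 4.9 + 8.5 − 8.4 + 1.3 + 8.2) / 6 = 0.4333%
Σ(R_i − R̄_i)(R_m − R̄_m) = 147.7733  ⇒  Cov = 147.7733 / 5 = 29.5547
Σ(R_m − R̄_m)² = 239.0333  ⇒  Var(R_m) = 239.0333 / 5 = 47.8067
β = Cov / Var(R_m) = 29.5547 / 47.8067 = 0.6182
E(R) = R_f + β × MRP = 1.5% + 0.6182 × 4.4% = 4.22%

4.22%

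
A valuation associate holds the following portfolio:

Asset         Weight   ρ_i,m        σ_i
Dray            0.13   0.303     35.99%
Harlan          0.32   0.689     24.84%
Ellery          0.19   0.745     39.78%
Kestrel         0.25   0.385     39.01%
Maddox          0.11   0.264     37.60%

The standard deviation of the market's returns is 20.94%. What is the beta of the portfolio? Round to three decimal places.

0.830

β_Dray = 0.303 × 35.99% / 20.94% = 0.5208
β_Harlan = 0.689 × 24.84% / 20.94% = 0.8173
β_Ellery = 0.745 × 39.78% / 20.94% = 1.4153
β_Kestrel = 0.385 × 39.01% / 20.94% = 0.7172
β_Maddox = 0.264 × 37.60% / 20.94% = 0.4740
β_P = Σ w_i β_i = 0.13×0.5208 + 0.32×0.8173 + 0.19×1.4153 + 0.25×0.7172 + 0.11×0.4740 = 0.8296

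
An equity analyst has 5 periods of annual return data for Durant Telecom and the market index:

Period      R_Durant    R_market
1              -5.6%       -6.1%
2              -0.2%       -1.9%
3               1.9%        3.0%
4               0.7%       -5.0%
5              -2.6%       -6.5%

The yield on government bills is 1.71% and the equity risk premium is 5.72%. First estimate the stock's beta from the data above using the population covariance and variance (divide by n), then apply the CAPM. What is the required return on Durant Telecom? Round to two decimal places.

4.86%

Mean R_i = (-5.6 − 0.2 + 1.9 + 0.7 − 2.6) / 5 = -1.1600%
Mean R_m = (-6.1 − 1.9 + 3.0 − 5.0 − 6.5) / 5 = -3.3000%
Σ(R_i − R̄_i)(R_m − R̄_m) = 34.5000  ⇒  Cov = 34.5000 / 5 = 6.9000
Σ(R_m − R̄_m)² = 62.6200  ⇒  Var(R_m) = 62.6200 / 5 = 12.5240
β = Cov / Var(R_m) = 6.9000 / 12.5240 = 0.5509
E(R) = R_f + β × MRP = 1.71% + 0.5509 × 5.72% = 4.86%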